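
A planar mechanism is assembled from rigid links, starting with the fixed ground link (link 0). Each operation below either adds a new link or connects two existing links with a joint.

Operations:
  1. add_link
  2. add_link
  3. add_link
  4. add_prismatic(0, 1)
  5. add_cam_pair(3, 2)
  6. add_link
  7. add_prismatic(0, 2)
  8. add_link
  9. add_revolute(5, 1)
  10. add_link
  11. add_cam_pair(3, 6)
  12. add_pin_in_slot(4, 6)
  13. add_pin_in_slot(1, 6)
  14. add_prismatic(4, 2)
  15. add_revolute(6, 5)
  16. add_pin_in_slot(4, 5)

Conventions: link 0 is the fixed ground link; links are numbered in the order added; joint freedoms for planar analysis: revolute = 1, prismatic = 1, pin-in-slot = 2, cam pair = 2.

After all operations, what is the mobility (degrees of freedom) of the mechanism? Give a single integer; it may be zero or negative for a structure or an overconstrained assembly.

ground; <1,0,0>
#1 <2,0,0>
#2 <3,0,0>
#3 <4,0,0>
P:0↔1 J1 <4,1,0>
C:3↔2 J2 <4,1,1>
#4 <5,1,1>
P:0↔2 J1 <5,2,1>
#5 <6,2,1>
R:5↔1 J1 <6,3,1>
#6 <7,3,1>
C:3↔6 J2 <7,3,2>
PS:4↔6 J2 <7,3,3>
PS:1↔6 J2 <7,3,4>
P:4↔2 J1 <7,4,4>
R:6↔5 J1 <7,5,4>
PS:4↔5 J2 <7,5,5>
3×6 − 2×5 − 1×5 = 3

M = 3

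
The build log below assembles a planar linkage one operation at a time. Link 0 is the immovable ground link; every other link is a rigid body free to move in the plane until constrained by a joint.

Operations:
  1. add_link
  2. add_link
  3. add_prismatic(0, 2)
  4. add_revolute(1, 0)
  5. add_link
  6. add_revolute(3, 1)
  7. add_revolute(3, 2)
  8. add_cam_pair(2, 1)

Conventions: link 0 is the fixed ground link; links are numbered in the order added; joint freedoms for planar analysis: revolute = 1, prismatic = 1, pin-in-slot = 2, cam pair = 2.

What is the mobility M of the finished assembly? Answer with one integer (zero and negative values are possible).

ground; <1,0,0>
#1 <2,0,0>
#2 <3,0,0>
P:0↔2 J1 <3,1,0>
R:1↔0 J1 <3,2,0>
#3 <4,2,0>
R:3↔1 J1 <4,3,0>
R:3↔2 J1 <4,4,0>
C:2↔1 J2 <4,4,1>
3×3 − 2×4 − 1×1 = 0

M = 0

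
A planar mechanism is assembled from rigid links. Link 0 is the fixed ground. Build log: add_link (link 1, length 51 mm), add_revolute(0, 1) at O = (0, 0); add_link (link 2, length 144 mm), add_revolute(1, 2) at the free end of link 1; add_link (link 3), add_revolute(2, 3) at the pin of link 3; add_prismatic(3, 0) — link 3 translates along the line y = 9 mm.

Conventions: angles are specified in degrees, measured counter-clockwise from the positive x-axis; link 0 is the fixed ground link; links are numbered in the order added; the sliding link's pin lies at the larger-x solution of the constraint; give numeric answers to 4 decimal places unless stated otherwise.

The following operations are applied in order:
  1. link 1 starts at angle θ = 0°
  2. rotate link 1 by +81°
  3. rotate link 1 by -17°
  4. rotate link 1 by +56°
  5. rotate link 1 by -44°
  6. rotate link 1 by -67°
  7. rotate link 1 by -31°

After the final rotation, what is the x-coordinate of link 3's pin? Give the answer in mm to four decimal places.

geometry: r = 51 mm, L = 144 mm, e = 9 mm; θ starts at 0°
rotate link 1 by +81°: θ ← 0° +81° = 81°
rotate link 1 by -17°: θ ← 81° -17° = 64°
rotate link 1 by +56°: θ ← 64° +56° = 120°
rotate link 1 by -44°: θ ← 120° -44° = 76°
rotate link 1 by -67°: θ ← 76° -67° = 9°
rotate link 1 by -31°: θ ← 9° -31° = -22°
crank pin P = (r cos θ, r sin θ) = (47.286377, -19.104936)
h = r sin θ − e = -19.104936 − 9 = -28.104936
x = r cos θ + √(L² − h²) = 47.286377 + 141.230707 = 188.517083

188.5171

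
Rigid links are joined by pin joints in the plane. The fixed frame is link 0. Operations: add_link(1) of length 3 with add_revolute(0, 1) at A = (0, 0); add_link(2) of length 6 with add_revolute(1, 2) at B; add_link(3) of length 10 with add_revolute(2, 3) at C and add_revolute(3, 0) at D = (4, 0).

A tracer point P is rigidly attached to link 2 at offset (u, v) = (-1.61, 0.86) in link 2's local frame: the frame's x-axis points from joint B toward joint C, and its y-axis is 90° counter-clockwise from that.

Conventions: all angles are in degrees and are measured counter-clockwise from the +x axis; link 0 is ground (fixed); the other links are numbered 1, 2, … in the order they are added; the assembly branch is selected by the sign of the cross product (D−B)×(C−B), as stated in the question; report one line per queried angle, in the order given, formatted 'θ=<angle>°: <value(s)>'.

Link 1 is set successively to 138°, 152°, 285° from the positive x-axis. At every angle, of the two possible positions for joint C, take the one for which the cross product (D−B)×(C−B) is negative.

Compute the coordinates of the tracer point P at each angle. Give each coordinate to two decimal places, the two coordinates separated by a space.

A=(0,0), D=(4.00,0)
θ=138°: B = A + 3.00·(cos138°, sin138°) = (-2.2294, 2.0074)
θ=138°: |BD| = 6.5449
θ=138°: circle(B,6.00) ∩ circle(D,10.00): a=-1.6169, h=5.7780
θ=138°:   candidates: C₊=(-1.9962,8.0029) cross=37.817; C₋=(-5.5406,-2.9962) cross=-37.817
θ=138°:   branch - wants cross < 0 → take C=(-5.5406,-2.9962) (cross=-37.817)
θ=138°: ex = (C−B)/|BC| = (-0.5519,-0.8339); ey = (0.8339,-0.5519)
θ=138°: P = B + -1.61·ex + 0.86·ey = (-0.6238,2.8754)
θ=152°: B = A + 3.00·(cos152°, sin152°) = (-2.6488, 1.4084)
θ=152°: |BD| = 6.7964
θ=152°: circle(B,6.00) ∩ circle(D,10.00): a=-1.3102, h=5.8552
θ=152°:   candidates: C₊=(-2.7172,7.4080) cross=39.794; C₋=(-5.1440,-4.0482) cross=-39.794
θ=152°:   branch - wants cross < 0 → take C=(-5.1440,-4.0482) (cross=-39.794)
θ=152°: ex = (C−B)/|BC| = (-0.4159,-0.9094); ey = (0.9094,-0.4159)
θ=152°: P = B + -1.61·ex + 0.86·ey = (-1.1972,2.5150)
θ=285°: B = A + 3.00·(cos285°, sin285°) = (0.7765, -2.8978)
θ=285°: |BD| = 4.3346
θ=285°: circle(B,6.00) ∩ circle(D,10.00): a=-5.2153, h=2.9667
θ=285°:   candidates: C₊=(-5.0854,-4.1781) cross=12.859; C₋=(-1.1188,-8.5906) cross=-12.859
θ=285°:   branch - wants cross < 0 → take C=(-1.1188,-8.5906) (cross=-12.859)
θ=285°: ex = (C−B)/|BC| = (-0.3159,-0.9488); ey = (0.9488,-0.3159)
θ=285°: P = B + -1.61·ex + 0.86·ey = (2.1010,-1.6419)

θ=138°: -0.62 2.88
θ=152°: -1.20 2.51
θ=285°: 2.10 -1.64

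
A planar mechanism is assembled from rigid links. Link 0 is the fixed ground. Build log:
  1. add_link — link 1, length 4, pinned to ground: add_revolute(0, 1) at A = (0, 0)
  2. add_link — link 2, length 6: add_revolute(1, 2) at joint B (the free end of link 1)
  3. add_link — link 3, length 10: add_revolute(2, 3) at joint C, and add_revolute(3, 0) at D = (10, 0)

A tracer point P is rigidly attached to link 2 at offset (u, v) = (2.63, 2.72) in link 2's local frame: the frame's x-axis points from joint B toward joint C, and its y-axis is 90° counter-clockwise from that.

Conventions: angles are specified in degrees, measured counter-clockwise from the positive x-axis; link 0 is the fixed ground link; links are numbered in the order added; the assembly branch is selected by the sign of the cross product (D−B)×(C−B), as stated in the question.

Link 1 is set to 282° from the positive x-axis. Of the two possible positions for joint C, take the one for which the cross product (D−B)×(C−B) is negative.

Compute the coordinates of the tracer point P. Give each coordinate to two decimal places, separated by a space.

A=(0,0), D=(10.00,0)
B = A + 4.00·(cos282°, sin282°) = (0.8316, -3.9126)
|BD| = 9.9683
circle(B,6.00) ∩ circle(D,10.00): a=1.7740, h=5.7318
  candidates: C₊=(0.2135,2.0555) cross=57.136; C₋=(4.7130,-8.4881) cross=-57.136
  branch - wants cross < 0 → take C=(4.7130,-8.4881) (cross=-57.136)
ex = (C−B)/|BC| = (0.6469,-0.7626); ey = (0.7626,0.6469)
P = B + 2.63·ex + 2.72·ey = (4.6072,-4.1586)

4.61 -4.16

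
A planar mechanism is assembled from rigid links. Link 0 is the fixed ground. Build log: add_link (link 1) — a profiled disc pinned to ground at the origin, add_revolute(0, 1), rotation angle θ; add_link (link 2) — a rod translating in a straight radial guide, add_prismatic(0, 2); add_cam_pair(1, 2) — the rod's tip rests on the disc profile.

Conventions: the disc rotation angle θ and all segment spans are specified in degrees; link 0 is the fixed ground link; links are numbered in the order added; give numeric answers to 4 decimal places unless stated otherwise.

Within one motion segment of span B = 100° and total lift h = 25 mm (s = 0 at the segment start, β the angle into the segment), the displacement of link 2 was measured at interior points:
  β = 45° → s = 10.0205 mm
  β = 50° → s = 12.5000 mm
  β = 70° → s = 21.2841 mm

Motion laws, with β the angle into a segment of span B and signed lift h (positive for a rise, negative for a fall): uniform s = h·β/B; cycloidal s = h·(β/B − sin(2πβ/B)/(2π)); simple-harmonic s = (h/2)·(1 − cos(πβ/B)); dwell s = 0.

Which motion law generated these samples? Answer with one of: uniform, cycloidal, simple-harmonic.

candidates at β/B = r: uniform s = h·r (linear in β); cycloidal s = h·(r − sin(2πr)/(2π)); simple-harmonic s = (h/2)(1 − cos(πr))
β=45°: printed 10.0205 | uniform 11.2500, cycloidal 10.0205, simple-harmonic 10.5446
β=50°: printed 12.5000 | uniform 12.5000, cycloidal 12.5000, simple-harmonic 12.5000
β=70°: printed 21.2841 | uniform 17.5000, cycloidal 21.2841, simple-harmonic 19.8473
only one law matches every sample → cycloidal

cycloidal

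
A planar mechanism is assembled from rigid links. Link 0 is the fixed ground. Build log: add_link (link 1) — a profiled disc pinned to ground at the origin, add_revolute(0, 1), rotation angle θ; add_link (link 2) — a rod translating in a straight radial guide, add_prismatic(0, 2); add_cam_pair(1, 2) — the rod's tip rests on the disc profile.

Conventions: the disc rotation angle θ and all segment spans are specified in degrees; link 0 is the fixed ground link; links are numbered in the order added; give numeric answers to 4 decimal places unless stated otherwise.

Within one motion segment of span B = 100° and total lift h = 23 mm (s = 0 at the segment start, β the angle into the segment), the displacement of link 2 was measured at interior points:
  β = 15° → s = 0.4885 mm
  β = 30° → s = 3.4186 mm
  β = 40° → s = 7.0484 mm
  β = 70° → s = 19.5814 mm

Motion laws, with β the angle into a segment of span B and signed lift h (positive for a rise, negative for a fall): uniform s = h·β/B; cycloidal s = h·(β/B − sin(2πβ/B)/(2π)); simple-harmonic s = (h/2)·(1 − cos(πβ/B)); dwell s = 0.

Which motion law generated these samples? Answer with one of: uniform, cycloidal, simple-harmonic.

candidates at β/B = r: uniform s = h·r (linear in β); cycloidal s = h·(r − sin(2πr)/(2π)); simple-harmonic s = (h/2)(1 − cos(πr))
β=15°: printed 0.4885 | uniform 3.4500, cycloidal 0.4885, simple-harmonic 1.2534
β=30°: printed 3.4186 | uniform 6.9000, cycloidal 3.4186, simple-harmonic 4.7405
β=40°: printed 7.0484 | uniform 9.2000, cycloidal 7.0484, simple-harmonic 7.9463
β=70°: printed 19.5814 | uniform 16.1000, cycloidal 19.5814, simple-harmonic 18.2595
only one law matches every sample → cycloidal

cycloidal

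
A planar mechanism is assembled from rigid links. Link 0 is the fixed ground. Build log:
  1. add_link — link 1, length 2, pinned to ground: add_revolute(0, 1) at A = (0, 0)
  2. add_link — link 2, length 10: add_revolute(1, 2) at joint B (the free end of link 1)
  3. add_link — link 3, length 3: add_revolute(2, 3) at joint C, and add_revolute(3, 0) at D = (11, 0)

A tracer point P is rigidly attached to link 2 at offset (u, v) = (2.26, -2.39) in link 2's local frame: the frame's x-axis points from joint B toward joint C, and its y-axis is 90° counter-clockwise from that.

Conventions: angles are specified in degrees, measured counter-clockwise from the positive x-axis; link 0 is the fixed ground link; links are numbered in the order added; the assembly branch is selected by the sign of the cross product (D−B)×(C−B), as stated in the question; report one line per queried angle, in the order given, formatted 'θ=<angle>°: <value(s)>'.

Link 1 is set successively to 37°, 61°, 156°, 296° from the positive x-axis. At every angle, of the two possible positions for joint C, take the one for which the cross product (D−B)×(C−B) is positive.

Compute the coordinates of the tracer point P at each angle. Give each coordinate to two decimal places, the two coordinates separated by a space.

A=(0,0), D=(11.00,0)
θ=37°: B = A + 2.00·(cos37°, sin37°) = (1.5973, 1.2036)
θ=37°: |BD| = 9.4795
θ=37°: circle(B,10.00) ∩ circle(D,3.00): a=9.5396, h=2.9994
θ=37°:   candidates: C₊=(11.4405,2.9675) cross=28.433; C₋=(10.6788,-2.9828) cross=-28.433
θ=37°:   branch + wants cross > 0 → take C=(11.4405,2.9675) (cross=28.433)
θ=37°: ex = (C−B)/|BC| = (0.9843,0.1764); ey = (-0.1764,0.9843)
θ=37°: P = B + 2.26·ex + -2.39·ey = (4.2434,-0.7503)
θ=61°: B = A + 2.00·(cos61°, sin61°) = (0.9696, 1.7492)
θ=61°: |BD| = 10.1818
θ=61°: circle(B,10.00) ∩ circle(D,3.00): a=9.5597, h=2.9348
θ=61°:   candidates: C₊=(10.8913,2.9980) cross=29.881; C₋=(9.8829,-2.7843) cross=-29.881
θ=61°:   branch + wants cross > 0 → take C=(10.8913,2.9980) (cross=29.881)
θ=61°: ex = (C−B)/|BC| = (0.9922,0.1249); ey = (-0.1249,0.9922)
θ=61°: P = B + 2.26·ex + -2.39·ey = (3.5104,-0.3398)
θ=156°: B = A + 2.00·(cos156°, sin156°) = (-1.8271, 0.8135)
θ=156°: |BD| = 12.8529
θ=156°: circle(B,10.00) ∩ circle(D,3.00): a=9.9665, h=0.8179
θ=156°:   candidates: C₊=(8.1712,0.9989) cross=10.512; C₋=(8.0677,-0.6336) cross=-10.512
θ=156°:   branch + wants cross > 0 → take C=(8.1712,0.9989) (cross=10.512)
θ=156°: ex = (C−B)/|BC| = (0.9998,0.0185); ey = (-0.0185,0.9998)
θ=156°: P = B + 2.26·ex + -2.39·ey = (0.4768,-1.5342)
θ=296°: B = A + 2.00·(cos296°, sin296°) = (0.8767, -1.7976)
θ=296°: |BD| = 10.2816
θ=296°: circle(B,10.00) ∩ circle(D,3.00): a=9.5662, h=2.9134
θ=296°:   candidates: C₊=(9.7862,2.7435) cross=29.955; C₋=(10.8050,-2.9937) cross=-29.955
θ=296°:   branch + wants cross > 0 → take C=(9.7862,2.7435) (cross=29.955)
θ=296°: ex = (C−B)/|BC| = (0.8909,0.4541); ey = (-0.4541,0.8909)
θ=296°: P = B + 2.26·ex + -2.39·ey = (3.9756,-2.9007)

θ=37°: 4.24 -0.75
θ=61°: 3.51 -0.34
θ=156°: 0.48 -1.53
θ=296°: 3.98 -2.90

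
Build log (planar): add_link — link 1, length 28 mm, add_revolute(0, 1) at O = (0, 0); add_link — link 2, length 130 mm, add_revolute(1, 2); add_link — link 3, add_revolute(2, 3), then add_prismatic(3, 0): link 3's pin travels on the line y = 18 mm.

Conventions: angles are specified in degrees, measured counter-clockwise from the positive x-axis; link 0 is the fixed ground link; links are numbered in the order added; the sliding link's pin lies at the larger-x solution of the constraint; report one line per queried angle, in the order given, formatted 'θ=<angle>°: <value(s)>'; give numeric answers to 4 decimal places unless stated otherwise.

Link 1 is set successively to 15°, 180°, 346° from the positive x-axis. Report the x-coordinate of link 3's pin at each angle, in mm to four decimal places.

geometry: r = 28 mm, L = 130 mm, e = 18 mm
θ=15°: crank pin P = (r cos θ, r sin θ) = (27.045923, 7.246933)
θ=15°: h = r sin θ − e = 7.246933 − 18 = -10.753067
θ=15°: x = r cos θ + √(L² − h²) = 27.045923 + 129.554512 = 156.600435
θ=180°: crank pin P = (r cos θ, r sin θ) = (-28.000000, 0.000000)
θ=180°: h = r sin θ − e = 0.000000 − 18 = -18.000000
θ=180°: x = r cos θ + √(L² − h²) = -28.000000 + 128.747816 = 100.747816
θ=346°: crank pin P = (r cos θ, r sin θ) = (27.168280, -6.773813)
θ=346°: h = r sin θ − e = -6.773813 − 18 = -24.773813
θ=346°: x = r cos θ + √(L² − h²) = 27.168280 + 127.617625 = 154.785905

θ=15°: 156.6004
θ=180°: 100.7478
θ=346°: 154.7859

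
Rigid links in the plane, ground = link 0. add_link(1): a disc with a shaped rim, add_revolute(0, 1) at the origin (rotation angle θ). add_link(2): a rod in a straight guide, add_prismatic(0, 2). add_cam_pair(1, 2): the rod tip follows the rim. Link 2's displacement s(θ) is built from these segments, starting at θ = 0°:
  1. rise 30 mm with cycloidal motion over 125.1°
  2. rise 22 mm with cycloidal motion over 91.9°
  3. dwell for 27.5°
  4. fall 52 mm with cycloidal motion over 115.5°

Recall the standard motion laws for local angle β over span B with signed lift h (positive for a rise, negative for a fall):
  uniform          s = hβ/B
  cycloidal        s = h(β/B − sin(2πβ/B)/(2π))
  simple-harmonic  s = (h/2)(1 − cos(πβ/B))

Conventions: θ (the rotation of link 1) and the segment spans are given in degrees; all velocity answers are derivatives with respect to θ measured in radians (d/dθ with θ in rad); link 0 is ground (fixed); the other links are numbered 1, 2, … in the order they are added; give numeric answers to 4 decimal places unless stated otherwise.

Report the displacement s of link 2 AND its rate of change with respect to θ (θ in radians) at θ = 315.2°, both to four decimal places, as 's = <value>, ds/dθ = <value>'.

segment 1 (0° to 125.1°, cycloidal, h = 30) is passed completely: s = 0.0000 + (30) = 30.0000
segment 2 (125.1° to 217°, cycloidal, h = 22) is passed completely: s = 30.0000 + (22) = 52.0000
segment 3 (217° to 244.5°, dwell): s unchanged at 52.0000
θ = 315.2° falls in segment 4 (244.5° to 360°, cycloidal, h = -52): β = 315.2 − 244.5 = 70.7°, B = 115.5°; Δs = -52·(0.6121 − sin(2π·0.6121)/(2π)) = -37.1902; s = 52.0000 − 37.1902 = 14.8098
velocity in seg [244.5°–360°] (cycloidal), θ in radians: β = 70.7° = 1.2339 rad, B = 115.5° = 2.0159 rad; ds/dθ = (h/B)(1 − cos(2πβ/B)) = ((-52)/2.0159)(1 − cos(2π·0.6121)) = -45.450372 mm/rad

s = 14.8098, ds/dθ = -45.4504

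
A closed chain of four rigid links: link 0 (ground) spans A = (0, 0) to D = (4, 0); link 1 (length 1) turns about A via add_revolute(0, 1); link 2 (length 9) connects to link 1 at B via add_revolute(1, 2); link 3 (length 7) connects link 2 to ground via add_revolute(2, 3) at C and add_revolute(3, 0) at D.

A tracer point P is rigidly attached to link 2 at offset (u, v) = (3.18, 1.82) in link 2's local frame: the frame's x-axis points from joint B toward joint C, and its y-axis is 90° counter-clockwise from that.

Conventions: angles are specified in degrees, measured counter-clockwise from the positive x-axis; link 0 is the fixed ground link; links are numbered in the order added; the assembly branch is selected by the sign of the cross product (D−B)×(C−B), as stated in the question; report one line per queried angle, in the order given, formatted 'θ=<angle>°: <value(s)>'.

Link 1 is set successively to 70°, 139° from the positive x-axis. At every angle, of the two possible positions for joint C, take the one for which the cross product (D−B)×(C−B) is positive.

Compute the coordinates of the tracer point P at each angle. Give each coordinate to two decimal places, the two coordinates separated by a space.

A=(0,0), D=(4.00,0)
θ=70°: B = A + 1.00·(cos70°, sin70°) = (0.3420, 0.9397)
θ=70°: |BD| = 3.7767
θ=70°: circle(B,9.00) ∩ circle(D,7.00): a=6.1248, h=6.5944
θ=70°:   candidates: C₊=(7.9150,5.8028) cross=24.906; C₋=(4.6335,-6.9713) cross=-24.906
θ=70°:   branch + wants cross > 0 → take C=(7.9150,5.8028) (cross=24.906)
θ=70°: ex = (C−B)/|BC| = (0.8414,0.5403); ey = (-0.5403,0.8414)
θ=70°: P = B + 3.18·ex + 1.82·ey = (2.0344,4.1894)
θ=139°: B = A + 1.00·(cos139°, sin139°) = (-0.7547, 0.6561)
θ=139°: |BD| = 4.7998
θ=139°: circle(B,9.00) ∩ circle(D,7.00): a=5.7334, h=6.9375
θ=139°:   candidates: C₊=(5.8731,6.7447) cross=33.298; C₋=(3.9766,-7.0000) cross=-33.298
θ=139°:   branch + wants cross > 0 → take C=(5.8731,6.7447) (cross=33.298)
θ=139°: ex = (C−B)/|BC| = (0.7364,0.6765); ey = (-0.6765,0.7364)
θ=139°: P = B + 3.18·ex + 1.82·ey = (0.3559,4.1477)

θ=70°: 2.03 4.19
θ=139°: 0.36 4.15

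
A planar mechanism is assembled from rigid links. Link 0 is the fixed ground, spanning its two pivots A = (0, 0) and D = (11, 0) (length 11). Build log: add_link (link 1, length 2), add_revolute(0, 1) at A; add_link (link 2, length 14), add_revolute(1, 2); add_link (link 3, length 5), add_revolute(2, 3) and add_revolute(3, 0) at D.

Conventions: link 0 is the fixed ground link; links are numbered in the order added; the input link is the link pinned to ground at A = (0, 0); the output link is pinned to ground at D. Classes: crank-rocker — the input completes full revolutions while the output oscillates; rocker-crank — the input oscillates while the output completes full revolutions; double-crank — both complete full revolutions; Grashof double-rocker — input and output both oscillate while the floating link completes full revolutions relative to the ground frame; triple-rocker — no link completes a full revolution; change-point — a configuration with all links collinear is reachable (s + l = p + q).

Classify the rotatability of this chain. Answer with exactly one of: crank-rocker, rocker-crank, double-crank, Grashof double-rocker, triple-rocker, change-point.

lengths: ground=11, input=2, coupler=14, output=5
sorted: s=2 (shortest), l=14 (longest), p+q=16
s + l = 16 vs p + q = 16
s + l = p + q → change-point (collinear configuration reachable)

change-point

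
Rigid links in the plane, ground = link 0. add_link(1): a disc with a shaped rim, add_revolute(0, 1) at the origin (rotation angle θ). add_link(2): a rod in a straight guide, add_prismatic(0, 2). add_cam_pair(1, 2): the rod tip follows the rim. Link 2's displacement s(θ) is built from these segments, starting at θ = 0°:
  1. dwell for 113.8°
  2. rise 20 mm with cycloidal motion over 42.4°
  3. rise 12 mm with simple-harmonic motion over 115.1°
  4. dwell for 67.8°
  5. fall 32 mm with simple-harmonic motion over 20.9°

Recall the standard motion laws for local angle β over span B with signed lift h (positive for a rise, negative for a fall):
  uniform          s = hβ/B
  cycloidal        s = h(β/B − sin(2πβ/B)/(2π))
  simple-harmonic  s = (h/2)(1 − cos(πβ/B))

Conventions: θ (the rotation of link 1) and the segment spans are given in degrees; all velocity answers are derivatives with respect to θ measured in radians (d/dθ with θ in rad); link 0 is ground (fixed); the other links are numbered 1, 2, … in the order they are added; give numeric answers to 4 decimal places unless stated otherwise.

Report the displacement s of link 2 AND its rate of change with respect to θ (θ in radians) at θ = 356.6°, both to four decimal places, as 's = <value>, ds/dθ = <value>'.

segment 1 (0° to 113.8°, dwell): s unchanged at 0.0000
segment 2 (113.8° to 156.2°, cycloidal, h = 20) is passed completely: s = 0.0000 + (20) = 20.0000
segment 3 (156.2° to 271.3°, simple-harmonic, h = 12) is passed completely: s = 20.0000 + (12) = 32.0000
segment 4 (271.3° to 339.1°, dwell): s unchanged at 32.0000
θ = 356.6° falls in segment 5 (339.1° to 360°, simple-harmonic, h = -32): β = 356.6 − 339.1 = 17.5°, B = 20.9°; Δs = -32/2·(1 − cos(π·0.8373)) = -29.9555; s = 32.0000 − 29.9555 = 2.0445
velocity in seg [339.1°–360°] (simple-harmonic), θ in radians: β = 17.5° = 0.3054 rad, B = 20.9° = 0.3648 rad; ds/dθ = (πh/(2B)) sin(πβ/B) = (π·(-32)/(2·0.3648)) sin(π·0.8373) = -67.399300 mm/rad

s = 2.0445, ds/dθ = -67.3993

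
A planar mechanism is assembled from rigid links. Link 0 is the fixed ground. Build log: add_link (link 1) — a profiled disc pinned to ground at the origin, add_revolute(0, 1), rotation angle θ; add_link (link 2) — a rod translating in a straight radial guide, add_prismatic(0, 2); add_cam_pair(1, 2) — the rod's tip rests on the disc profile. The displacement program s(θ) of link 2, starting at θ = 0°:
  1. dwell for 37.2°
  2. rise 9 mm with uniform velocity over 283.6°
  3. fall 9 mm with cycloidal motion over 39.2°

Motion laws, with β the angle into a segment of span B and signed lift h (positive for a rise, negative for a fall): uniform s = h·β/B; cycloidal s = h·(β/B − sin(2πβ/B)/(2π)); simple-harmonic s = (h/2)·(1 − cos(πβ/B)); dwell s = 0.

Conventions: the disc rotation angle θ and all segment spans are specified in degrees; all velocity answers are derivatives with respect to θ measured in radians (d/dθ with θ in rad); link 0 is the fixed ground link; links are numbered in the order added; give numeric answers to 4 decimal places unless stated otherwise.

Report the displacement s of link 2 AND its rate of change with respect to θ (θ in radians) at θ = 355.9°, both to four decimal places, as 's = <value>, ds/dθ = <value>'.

seg 1 [0°–37.2°] dwell: s stays 0.0000
seg 2 [37.2°–320.8°] uniform, h=9: full span → s += 9 → s = 9.0000
seg 3 [320.8°–360°] cycloidal, h=-9: θ=355.9° here. β=35.1, B=39.2. -9·(0.8954 − sin(2π·0.8954)/(2π)) = -8.9337 → s = 0.0663
velocity in seg [320.8°–360°] (cycloidal), θ in radians: β = 35.1° = 0.6126 rad, B = 39.2° = 0.6842 rad; ds/dθ = (h/B)(1 − cos(2πβ/B)) = ((-9)/0.6842)(1 − cos(2π·0.8954)) = -2.739793 mm/rad

s = 0.0663, ds/dθ = -2.7398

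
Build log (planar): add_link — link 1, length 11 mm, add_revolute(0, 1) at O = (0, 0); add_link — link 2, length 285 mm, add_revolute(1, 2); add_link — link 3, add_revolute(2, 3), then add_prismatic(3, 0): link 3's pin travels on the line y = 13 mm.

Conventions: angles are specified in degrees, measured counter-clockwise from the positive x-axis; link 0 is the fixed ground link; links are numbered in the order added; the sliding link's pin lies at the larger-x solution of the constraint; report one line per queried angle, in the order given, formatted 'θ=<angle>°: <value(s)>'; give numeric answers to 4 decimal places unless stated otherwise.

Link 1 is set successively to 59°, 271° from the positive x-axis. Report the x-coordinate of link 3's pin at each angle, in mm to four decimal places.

geometry: r = 11 mm, L = 285 mm, e = 13 mm
θ=59°: crank pin P = (r cos θ, r sin θ) = (5.665419, 9.428840)
θ=59°: h = r sin θ − e = 9.428840 − 13 = -3.571160
θ=59°: x = r cos θ + √(L² − h²) = 5.665419 + 284.977625 = 290.643044
θ=271°: crank pin P = (r cos θ, r sin θ) = (0.191976, -10.998325)
θ=271°: h = r sin θ − e = -10.998325 − 13 = -23.998325
θ=271°: x = r cos θ + √(L² − h²) = 0.191976 + 283.987817 = 284.179794

θ=59°: 290.6430
θ=271°: 284.1798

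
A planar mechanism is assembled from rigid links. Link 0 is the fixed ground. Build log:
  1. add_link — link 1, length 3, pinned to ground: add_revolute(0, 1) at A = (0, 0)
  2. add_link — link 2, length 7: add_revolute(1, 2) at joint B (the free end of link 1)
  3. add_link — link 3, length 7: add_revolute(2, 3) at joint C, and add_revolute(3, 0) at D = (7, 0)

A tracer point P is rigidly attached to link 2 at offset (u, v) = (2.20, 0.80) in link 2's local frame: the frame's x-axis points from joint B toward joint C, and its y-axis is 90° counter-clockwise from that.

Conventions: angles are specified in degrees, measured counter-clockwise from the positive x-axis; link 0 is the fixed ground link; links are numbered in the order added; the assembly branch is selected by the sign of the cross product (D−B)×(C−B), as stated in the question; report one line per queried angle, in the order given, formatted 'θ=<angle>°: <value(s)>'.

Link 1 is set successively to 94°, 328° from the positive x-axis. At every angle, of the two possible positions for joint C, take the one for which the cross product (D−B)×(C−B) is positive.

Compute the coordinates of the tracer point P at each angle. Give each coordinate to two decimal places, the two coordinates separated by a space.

A=(0,0), D=(7.00,0)
θ=94°: B = A + 3.00·(cos94°, sin94°) = (-0.2093, 2.9927)
θ=94°: |BD| = 7.8058
θ=94°: circle(B,7.00) ∩ circle(D,7.00): a=3.9029, h=5.8110
θ=94°:   candidates: C₊=(5.6233,6.8633) cross=45.359; C₋=(1.1675,-3.8706) cross=-45.359
θ=94°:   branch + wants cross > 0 → take C=(5.6233,6.8633) (cross=45.359)
θ=94°: ex = (C−B)/|BC| = (0.8332,0.5529); ey = (-0.5529,0.8332)
θ=94°: P = B + 2.20·ex + 0.80·ey = (1.1815,4.8757)
θ=328°: B = A + 3.00·(cos328°, sin328°) = (2.5441, -1.5898)
θ=328°: |BD| = 4.7310
θ=328°: circle(B,7.00) ∩ circle(D,7.00): a=2.3655, h=6.5882
θ=328°:   candidates: C₊=(2.5582,5.4102) cross=31.169; C₋=(6.9859,-7.0000) cross=-31.169
θ=328°:   branch + wants cross > 0 → take C=(2.5582,5.4102) (cross=31.169)
θ=328°: ex = (C−B)/|BC| = (0.0020,1.0000); ey = (-1.0000,0.0020)
θ=328°: P = B + 2.20·ex + 0.80·ey = (1.7486,0.6118)

θ=94°: 1.18 4.88
θ=328°: 1.75 0.61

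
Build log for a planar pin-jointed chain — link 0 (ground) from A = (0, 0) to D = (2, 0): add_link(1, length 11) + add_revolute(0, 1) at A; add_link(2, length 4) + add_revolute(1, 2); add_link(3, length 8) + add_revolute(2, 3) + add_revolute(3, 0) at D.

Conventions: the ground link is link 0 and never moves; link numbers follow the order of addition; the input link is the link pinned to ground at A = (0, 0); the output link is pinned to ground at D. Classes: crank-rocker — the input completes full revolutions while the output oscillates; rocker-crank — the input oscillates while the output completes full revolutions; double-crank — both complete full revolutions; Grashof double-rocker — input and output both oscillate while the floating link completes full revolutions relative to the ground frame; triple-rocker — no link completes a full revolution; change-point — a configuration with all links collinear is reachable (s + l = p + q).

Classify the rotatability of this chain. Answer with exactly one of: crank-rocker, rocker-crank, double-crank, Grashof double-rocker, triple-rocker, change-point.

lengths: ground=2, input=11, coupler=4, output=8
sorted: s=2 (shortest), l=11 (longest), p+q=12
s + l = 13 vs p + q = 12
s + l > p + q → non-Grashof → no link fully rotates → triple-rocker

triple-rocker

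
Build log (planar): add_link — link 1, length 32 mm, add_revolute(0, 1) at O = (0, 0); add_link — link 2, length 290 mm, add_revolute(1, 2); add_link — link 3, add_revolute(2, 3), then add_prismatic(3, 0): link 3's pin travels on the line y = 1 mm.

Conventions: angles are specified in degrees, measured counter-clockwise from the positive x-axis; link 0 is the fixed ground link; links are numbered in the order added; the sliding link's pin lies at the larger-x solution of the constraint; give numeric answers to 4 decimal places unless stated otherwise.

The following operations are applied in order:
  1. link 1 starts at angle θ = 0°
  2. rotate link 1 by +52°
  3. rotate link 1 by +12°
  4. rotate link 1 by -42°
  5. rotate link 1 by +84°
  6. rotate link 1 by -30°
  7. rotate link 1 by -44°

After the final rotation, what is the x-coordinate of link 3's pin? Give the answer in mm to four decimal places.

geometry: r = 32 mm, L = 290 mm, e = 1 mm; θ starts at 0°
rotate link 1 by +52°: θ ← 0° +52° = 52°
rotate link 1 by +12°: θ ← 52° +12° = 64°
rotate link 1 by -42°: θ ← 64° -42° = 22°
rotate link 1 by +84°: θ ← 22° +84° = 106°
rotate link 1 by -30°: θ ← 106° -30° = 76°
rotate link 1 by -44°: θ ← 76° -44° = 32°
crank pin P = (r cos θ, r sin θ) = (27.137539, 16.957416)
h = r sin θ − e = 16.957416 − 1 = 15.957416
x = r cos θ + √(L² − h²) = 27.137539 + 289.560634 = 316.698173

316.6982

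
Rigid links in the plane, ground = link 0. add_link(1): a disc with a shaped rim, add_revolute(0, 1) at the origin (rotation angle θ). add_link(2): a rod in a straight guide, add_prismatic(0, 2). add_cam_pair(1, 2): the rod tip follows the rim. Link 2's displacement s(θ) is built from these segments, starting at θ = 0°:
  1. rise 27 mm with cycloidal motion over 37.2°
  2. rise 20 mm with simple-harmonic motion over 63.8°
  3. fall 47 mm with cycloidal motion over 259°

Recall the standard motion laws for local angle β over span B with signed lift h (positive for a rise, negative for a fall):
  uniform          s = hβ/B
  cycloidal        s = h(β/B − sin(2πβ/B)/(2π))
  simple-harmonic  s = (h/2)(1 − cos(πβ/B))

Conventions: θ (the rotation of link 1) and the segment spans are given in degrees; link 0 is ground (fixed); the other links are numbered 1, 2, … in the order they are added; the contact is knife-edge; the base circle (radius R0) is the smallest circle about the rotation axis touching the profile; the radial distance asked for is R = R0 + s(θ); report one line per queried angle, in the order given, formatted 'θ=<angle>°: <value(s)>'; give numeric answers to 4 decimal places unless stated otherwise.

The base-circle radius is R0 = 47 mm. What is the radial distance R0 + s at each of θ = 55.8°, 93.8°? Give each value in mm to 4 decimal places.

segment 1 (0° to 37.2°, cycloidal, h = 27) is passed completely: s = 0.0000 + (27) = 27.0000
θ = 55.8° falls in segment 2 (37.2° to 101°, simple-harmonic, h = 20): β = 55.8 − 37.2 = 18.6°, B = 63.8°; Δs = 20/2·(1 − cos(π·0.2915)) = 3.9091; s = 27.0000 + 3.9091 = 30.9091
θ = 93.8° falls in segment 2 (37.2° to 101°, simple-harmonic, h = 20): β = 93.8 − 37.2 = 56.6°, B = 63.8°; Δs = 20/2·(1 − cos(π·0.8871)) = 19.3781; s = 27.0000 + 19.3781 = 46.3781
θ=55.8°: R = R0 + s = 47 + 30.9091 = 77.9091
θ=93.8°: R = R0 + s = 47 + 46.3781 = 93.3781

θ=55.8°: 77.9091
θ=93.8°: 93.3781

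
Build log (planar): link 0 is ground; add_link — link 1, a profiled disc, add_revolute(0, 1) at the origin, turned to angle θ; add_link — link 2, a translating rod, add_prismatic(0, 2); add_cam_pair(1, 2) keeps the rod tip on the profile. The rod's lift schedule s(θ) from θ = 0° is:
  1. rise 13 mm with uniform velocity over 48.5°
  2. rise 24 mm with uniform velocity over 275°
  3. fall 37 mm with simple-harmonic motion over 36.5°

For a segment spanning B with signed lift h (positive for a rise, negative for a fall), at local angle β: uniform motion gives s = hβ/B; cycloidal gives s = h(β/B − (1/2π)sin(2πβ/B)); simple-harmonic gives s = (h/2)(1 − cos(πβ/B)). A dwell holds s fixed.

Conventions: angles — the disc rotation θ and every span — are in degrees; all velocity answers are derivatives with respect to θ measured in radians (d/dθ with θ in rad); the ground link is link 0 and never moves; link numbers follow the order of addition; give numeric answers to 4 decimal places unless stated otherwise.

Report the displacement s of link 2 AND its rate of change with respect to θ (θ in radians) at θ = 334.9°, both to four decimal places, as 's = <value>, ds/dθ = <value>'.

seg 1 [0°–48.5°] uniform, h=13: full span → s += 13 → s = 13.0000
seg 2 [48.5°–323.5°] uniform, h=24: full span → s += 24 → s = 37.0000
seg 3 [323.5°–360°] simple-harmonic, h=-37: θ=334.9° here. β=11.4, B=36.5. -37/2·(1 − cos(π·0.3123)) = -8.2137 → s = 28.7863
velocity in seg [323.5°–360°] (simple-harmonic), θ in radians: β = 11.4° = 0.1990 rad, B = 36.5° = 0.6370 rad; ds/dθ = (πh/(2B)) sin(πβ/B) = (π·(-37)/(2·0.6370)) sin(π·0.3123) = -75.830087 mm/rad

s = 28.7863, ds/dθ = -75.8301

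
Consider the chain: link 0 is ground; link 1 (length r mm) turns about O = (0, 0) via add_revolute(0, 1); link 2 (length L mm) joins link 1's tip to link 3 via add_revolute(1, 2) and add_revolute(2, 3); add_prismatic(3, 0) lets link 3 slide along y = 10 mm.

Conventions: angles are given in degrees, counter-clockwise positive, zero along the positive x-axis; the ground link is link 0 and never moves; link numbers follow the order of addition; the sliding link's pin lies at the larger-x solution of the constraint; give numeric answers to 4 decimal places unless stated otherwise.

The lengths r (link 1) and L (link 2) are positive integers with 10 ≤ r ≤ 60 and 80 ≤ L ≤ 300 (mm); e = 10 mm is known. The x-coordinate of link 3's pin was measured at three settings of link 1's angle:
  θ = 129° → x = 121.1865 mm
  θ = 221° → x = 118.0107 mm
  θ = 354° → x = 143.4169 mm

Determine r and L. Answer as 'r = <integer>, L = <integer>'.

constraint per measurement: (x − r cos θ)² + (r sin θ − e)² = L²
subtracting the θ₁ and θ₂ equations cancels the r² and L² terms:
r = (x₁² − x₂²) / (2[(x₁cos θ₁ + e sin θ₁) − (x₂cos θ₂ + e sin θ₂)]) = 13.9997 → r = 14
L² = (x₁ − r cos θ₁)² + (r sin θ₁ − e)² = 16899.9907 → L = 130.0000 → L = 130
check at θ₃=354°: x = 143.4169 (printed 143.4169) ✓

r = 14, L = 130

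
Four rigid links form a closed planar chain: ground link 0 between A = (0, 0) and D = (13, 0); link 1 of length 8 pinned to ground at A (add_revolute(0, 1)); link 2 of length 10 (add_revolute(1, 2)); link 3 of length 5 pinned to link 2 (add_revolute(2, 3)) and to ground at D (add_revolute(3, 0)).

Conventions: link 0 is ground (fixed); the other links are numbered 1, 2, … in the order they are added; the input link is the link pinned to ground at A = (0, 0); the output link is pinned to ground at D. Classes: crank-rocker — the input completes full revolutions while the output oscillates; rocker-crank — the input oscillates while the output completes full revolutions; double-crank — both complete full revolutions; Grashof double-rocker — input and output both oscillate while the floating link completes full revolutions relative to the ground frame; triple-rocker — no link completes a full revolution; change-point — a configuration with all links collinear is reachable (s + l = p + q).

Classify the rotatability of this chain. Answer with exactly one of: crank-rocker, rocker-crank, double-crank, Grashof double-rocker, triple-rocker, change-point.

lengths: ground=13, input=8, coupler=10, output=5
sorted: s=5 (shortest), l=13 (longest), p+q=18
s + l = 18 vs p + q = 18
s + l = p + q → change-point (collinear configuration reachable)

change-point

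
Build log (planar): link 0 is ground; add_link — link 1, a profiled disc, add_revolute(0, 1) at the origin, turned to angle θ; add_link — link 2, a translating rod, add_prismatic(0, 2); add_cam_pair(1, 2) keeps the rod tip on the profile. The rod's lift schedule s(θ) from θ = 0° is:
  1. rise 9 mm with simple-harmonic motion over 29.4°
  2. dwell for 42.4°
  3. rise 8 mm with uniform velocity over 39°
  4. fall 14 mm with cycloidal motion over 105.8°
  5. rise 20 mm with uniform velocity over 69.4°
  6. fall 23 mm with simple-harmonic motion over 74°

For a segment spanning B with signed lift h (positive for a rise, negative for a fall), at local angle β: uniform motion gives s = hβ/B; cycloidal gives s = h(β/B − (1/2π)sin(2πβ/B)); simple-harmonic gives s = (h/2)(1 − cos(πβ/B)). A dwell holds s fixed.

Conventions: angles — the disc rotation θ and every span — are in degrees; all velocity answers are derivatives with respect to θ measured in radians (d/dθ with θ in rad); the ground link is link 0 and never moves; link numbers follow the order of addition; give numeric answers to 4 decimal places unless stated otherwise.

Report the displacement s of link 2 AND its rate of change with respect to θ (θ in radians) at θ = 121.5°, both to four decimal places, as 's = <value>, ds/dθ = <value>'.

seg 1 [0°–29.4°] simple-harmonic, h=9: full span → s += 9 → s = 9.0000
seg 2 [29.4°–71.8°] dwell: s stays 9.0000
seg 3 [71.8°–110.8°] uniform, h=8: full span → s += 8 → s = 17.0000
seg 4 [110.8°–216.6°] cycloidal, h=-14: θ=121.5° here. β=10.7, B=105.8. -14·(0.1011 − sin(2π·0.1011)/(2π)) = -0.0934 → s = 16.9066
velocity in seg [110.8°–216.6°] (cycloidal), θ in radians: β = 10.7° = 0.1868 rad, B = 105.8° = 1.8466 rad; ds/dθ = (h/B)(1 − cos(2πβ/B)) = ((-14)/1.8466)(1 − cos(2π·0.1011)) = -1.479884 mm/rad

s = 16.9066, ds/dθ = -1.4799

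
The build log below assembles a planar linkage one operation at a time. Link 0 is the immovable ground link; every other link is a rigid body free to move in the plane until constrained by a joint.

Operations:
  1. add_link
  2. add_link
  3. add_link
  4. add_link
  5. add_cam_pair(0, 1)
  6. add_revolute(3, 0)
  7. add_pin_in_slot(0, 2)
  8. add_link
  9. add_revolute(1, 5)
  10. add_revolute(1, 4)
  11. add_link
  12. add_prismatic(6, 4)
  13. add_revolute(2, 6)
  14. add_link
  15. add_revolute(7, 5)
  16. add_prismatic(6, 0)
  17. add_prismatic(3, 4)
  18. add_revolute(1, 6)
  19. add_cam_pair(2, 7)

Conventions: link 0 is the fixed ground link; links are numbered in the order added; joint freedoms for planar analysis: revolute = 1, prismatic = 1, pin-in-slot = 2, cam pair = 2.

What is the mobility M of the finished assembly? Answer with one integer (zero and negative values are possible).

(L,J1,J2)=(1,0,0); link0 fixed
link1: (2,0,0)
link2: (3,0,0)
link3: (4,0,0)
link4: (5,0,0)
C 0-1 [J2]: (5,0,1)
R 3-0 [J1]: (5,1,1)
PS 0-2 [J2]: (5,1,2)
link5: (6,1,2)
R 1-5 [J1]: (6,2,2)
R 1-4 [J1]: (6,3,2)
link6: (7,3,2)
P 6-4 [J1]: (7,4,2)
R 2-6 [J1]: (7,5,2)
link7: (8,5,2)
R 7-5 [J1]: (8,6,2)
P 6-0 [J1]: (8,7,2)
P 3-4 [J1]: (8,8,2)
R 1-6 [J1]: (8,9,2)
C 2-7 [J2]: (8,9,3)
Grübler: 3·7 − 2·9 − 3 = 0

M = 0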